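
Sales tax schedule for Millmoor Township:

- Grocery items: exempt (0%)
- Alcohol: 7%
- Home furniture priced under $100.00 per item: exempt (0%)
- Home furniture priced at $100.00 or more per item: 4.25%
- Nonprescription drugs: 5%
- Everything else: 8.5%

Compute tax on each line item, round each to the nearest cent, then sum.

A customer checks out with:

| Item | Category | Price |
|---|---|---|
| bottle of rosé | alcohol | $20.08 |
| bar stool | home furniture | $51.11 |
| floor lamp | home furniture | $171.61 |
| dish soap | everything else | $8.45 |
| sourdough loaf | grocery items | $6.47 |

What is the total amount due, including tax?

$267.14

Bottle of rosé $20.08: alcohol → 7% → $1.41
Bar stool $51.11: home furniture, under $100.00 → 0% → $0.00
Floor lamp $171.61: home furniture, $100.00 or more → 4.25% → $7.29
Dish soap $8.45: everything else → 8.5% → $0.72
Sourdough loaf $6.47: grocery items → 0% → $0.00
Subtotal = $257.72; tax = $9.42; total due = $267.14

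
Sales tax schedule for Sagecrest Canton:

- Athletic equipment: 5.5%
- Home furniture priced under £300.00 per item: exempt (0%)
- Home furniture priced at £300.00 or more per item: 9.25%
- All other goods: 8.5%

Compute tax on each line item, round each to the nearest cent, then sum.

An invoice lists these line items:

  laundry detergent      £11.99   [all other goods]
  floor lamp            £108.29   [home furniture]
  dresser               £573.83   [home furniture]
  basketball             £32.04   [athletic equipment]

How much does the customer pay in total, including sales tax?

£782.01

Laundry detergent £11.99: all other goods → 8.5% → £1.02
Floor lamp £108.29: home furniture, under £300.00 → 0% → £0.00
Dresser £573.83: home furniture, £300.00 or more → 9.25% → £53.08
Basketball £32.04: athletic equipment → 5.5% → £1.76
Subtotal = £726.15; tax = £55.86; total due = £782.01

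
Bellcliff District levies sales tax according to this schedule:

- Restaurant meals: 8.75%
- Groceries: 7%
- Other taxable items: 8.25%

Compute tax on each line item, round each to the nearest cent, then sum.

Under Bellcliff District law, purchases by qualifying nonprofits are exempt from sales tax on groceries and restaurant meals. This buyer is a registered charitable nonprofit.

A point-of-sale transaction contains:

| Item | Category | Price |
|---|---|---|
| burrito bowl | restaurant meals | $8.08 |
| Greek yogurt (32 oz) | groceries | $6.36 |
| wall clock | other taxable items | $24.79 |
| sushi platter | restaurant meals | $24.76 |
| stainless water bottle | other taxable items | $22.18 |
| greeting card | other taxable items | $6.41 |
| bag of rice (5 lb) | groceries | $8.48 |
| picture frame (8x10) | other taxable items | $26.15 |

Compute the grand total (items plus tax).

Burrito bowl $8.08: restaurant meals, buyer-exempt → 0% → $0.00
Greek yogurt (32 oz) $6.36: groceries, buyer-exempt → 0% → $0.00
Wall clock $24.79: other taxable items → 8.25% → $2.05
Sushi platter $24.76: restaurant meals, buyer-exempt → 0% → $0.00
Stainless water bottle $22.18: other taxable items → 8.25% → $1.83
Greeting card $6.41: other taxable items → 8.25% → $0.53
Bag of rice (5 lb) $8.48: groceries, buyer-exempt → 0% → $0.00
Picture frame (8x10) $26.15: other taxable items → 8.25% → $2.16
Subtotal = $127.21; tax = $6.57; total due = $133.78

$133.78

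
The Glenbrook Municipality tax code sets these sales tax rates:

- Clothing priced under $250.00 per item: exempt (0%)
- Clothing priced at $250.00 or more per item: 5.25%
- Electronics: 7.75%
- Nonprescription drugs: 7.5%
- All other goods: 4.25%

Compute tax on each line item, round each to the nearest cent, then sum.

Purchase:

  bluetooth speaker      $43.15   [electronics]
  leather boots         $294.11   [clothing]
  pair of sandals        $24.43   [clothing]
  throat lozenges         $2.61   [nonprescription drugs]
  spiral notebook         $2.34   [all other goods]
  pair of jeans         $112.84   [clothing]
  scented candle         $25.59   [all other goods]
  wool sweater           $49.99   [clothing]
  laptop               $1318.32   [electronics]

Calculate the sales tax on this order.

$122.34

Bluetooth speaker $43.15: electronics → 7.75% → $3.34
Leather boots $294.11: clothing, $250.00 or more → 5.25% → $15.44
Pair of sandals $24.43: clothing, under $250.00 → 0% → $0.00
Throat lozenges $2.61: nonprescription drugs → 7.5% → $0.20
Spiral notebook $2.34: all other goods → 4.25% → $0.10
Pair of jeans $112.84: clothing, under $250.00 → 0% → $0.00
Scented candle $25.59: all other goods → 4.25% → $1.09
Wool sweater $49.99: clothing, under $250.00 → 0% → $0.00
Laptop $1318.32: electronics → 7.75% → $102.17
Total tax = $3.34 + $15.44 + $0.20 + $0.10 + $1.09 + $102.17 = $122.34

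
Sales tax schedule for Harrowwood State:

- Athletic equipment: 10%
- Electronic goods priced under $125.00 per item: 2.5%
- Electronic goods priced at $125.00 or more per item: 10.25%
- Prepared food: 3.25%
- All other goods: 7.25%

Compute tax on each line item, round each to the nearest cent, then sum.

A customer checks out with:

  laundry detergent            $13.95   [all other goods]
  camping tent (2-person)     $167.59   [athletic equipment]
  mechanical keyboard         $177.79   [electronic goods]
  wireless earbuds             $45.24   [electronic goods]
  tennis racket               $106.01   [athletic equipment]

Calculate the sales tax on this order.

$47.72

Laundry detergent $13.95: all other goods → 7.25% → $1.01
Camping tent (2-person) $167.59: athletic equipment → 10% → $16.76
Mechanical keyboard $177.79: electronic goods, $125.00 or more → 10.25% → $18.22
Wireless earbuds $45.24: electronic goods, under $125.00 → 2.5% → $1.13
Tennis racket $106.01: athletic equipment → 10% → $10.60
Total tax = $1.01 + $16.76 + $18.22 + $1.13 + $10.60 = $47.72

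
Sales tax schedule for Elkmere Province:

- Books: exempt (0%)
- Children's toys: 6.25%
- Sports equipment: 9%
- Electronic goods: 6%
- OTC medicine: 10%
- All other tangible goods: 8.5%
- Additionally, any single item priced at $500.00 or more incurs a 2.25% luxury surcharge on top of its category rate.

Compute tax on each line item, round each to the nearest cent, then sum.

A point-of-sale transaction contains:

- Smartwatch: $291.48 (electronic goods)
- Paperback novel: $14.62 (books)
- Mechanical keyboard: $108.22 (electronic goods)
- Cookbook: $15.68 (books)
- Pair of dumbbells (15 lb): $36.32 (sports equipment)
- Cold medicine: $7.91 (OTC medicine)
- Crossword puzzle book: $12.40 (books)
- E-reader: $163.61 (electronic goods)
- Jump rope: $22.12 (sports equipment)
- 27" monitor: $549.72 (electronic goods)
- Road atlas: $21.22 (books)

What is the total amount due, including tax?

Smartwatch $291.48: electronic goods → 6% → $17.49
Paperback novel $14.62: books → 0% → $0.00
Mechanical keyboard $108.22: electronic goods → 6% → $6.49
Cookbook $15.68: books → 0% → $0.00
Pair of dumbbells (15 lb) $36.32: sports equipment → 9% → $3.27
Cold medicine $7.91: OTC medicine → 10% → $0.79
Crossword puzzle book $12.40: books → 0% → $0.00
E-reader $163.61: electronic goods → 6% → $9.82
Jump rope $22.12: sports equipment → 9% → $1.99
27" monitor $549.72: electronic goods → 6% + 2.25% surcharge = 8.25% → $45.35
Road atlas $21.22: books → 0% → $0.00
Subtotal = $1243.30; tax = $85.20; total due = $1328.50

$1328.50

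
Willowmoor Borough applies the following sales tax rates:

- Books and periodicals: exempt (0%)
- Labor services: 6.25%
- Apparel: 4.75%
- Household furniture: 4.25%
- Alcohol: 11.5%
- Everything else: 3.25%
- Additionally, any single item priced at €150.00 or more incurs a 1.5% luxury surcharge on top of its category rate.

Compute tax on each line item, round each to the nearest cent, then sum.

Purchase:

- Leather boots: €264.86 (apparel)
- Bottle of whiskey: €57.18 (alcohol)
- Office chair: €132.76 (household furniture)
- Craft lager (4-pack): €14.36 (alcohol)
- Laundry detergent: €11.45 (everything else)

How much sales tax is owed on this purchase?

€30.79

Leather boots €264.86: apparel → 4.75% + 1.5% surcharge = 6.25% → €16.55
Bottle of whiskey €57.18: alcohol → 11.5% → €6.58
Office chair €132.76: household furniture → 4.25% → €5.64
Craft lager (4-pack) €14.36: alcohol → 11.5% → €1.65
Laundry detergent €11.45: everything else → 3.25% → €0.37
Total tax = €16.55 + €6.58 + €5.64 + €1.65 + €0.37 = €30.79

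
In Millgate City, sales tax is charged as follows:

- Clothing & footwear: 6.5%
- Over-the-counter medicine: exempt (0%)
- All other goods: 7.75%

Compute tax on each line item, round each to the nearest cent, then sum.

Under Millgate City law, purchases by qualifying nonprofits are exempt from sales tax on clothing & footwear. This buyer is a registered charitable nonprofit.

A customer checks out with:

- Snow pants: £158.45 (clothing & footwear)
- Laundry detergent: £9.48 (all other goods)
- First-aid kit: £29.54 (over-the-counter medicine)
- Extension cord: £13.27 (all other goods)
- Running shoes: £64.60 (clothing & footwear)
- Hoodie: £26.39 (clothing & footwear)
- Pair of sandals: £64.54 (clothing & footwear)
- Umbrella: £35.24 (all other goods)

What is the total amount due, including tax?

Snow pants £158.45: clothing & footwear, buyer-exempt → 0% → £0.00
Laundry detergent £9.48: all other goods → 7.75% → £0.73
First-aid kit £29.54: over-the-counter medicine → 0% → £0.00
Extension cord £13.27: all other goods → 7.75% → £1.03
Running shoes £64.60: clothing & footwear, buyer-exempt → 0% → £0.00
Hoodie £26.39: clothing & footwear, buyer-exempt → 0% → £0.00
Pair of sandals £64.54: clothing & footwear, buyer-exempt → 0% → £0.00
Umbrella £35.24: all other goods → 7.75% → £2.73
Subtotal = £401.51; tax = £4.49; total due = £406.00

£406.00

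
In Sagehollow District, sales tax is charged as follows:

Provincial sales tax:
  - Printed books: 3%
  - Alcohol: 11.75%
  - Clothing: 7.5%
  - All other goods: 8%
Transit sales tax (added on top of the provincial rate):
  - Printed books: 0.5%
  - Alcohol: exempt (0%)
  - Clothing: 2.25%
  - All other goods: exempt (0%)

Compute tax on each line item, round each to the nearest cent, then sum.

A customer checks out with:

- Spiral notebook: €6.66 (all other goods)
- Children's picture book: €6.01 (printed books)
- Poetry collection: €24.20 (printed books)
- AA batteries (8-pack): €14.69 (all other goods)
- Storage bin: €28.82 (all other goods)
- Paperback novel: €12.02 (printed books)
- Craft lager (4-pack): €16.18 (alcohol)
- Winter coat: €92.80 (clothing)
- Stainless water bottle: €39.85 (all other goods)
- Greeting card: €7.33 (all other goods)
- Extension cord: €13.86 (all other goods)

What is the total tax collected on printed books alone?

Children's picture book €6.01: printed books → 3% + 0.5% transit = 3.5% → €0.21
Poetry collection €24.20: printed books → 3% + 0.5% transit = 3.5% → €0.85
Paperback novel €12.02: printed books → 3% + 0.5% transit = 3.5% → €0.42
Tax on printed books = €0.21 + €0.85 + €0.42 = €1.48

€1.48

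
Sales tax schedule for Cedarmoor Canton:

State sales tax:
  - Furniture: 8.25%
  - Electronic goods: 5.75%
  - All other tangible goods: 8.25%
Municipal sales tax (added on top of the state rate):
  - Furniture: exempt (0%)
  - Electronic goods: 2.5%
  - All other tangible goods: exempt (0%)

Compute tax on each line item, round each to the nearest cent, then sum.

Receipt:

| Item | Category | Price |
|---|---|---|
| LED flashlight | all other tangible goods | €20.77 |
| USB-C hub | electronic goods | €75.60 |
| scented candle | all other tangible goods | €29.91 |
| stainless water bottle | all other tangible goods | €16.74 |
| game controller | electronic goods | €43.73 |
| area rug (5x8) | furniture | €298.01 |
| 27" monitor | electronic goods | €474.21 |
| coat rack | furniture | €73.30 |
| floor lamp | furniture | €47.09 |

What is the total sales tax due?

LED flashlight €20.77: all other tangible goods → 8.25% + 0% municipal = 8.25% → €1.71
USB-C hub €75.60: electronic goods → 5.75% + 2.5% municipal = 8.25% → €6.24
Scented candle €29.91: all other tangible goods → 8.25% + 0% municipal = 8.25% → €2.47
Stainless water bottle €16.74: all other tangible goods → 8.25% + 0% municipal = 8.25% → €1.38
Game controller €43.73: electronic goods → 5.75% + 2.5% municipal = 8.25% → €3.61
Area rug (5x8) €298.01: furniture → 8.25% + 0% municipal = 8.25% → €24.59
27" monitor €474.21: electronic goods → 5.75% + 2.5% municipal = 8.25% → €39.12
Coat rack €73.30: furniture → 8.25% + 0% municipal = 8.25% → €6.05
Floor lamp €47.09: furniture → 8.25% + 0% municipal = 8.25% → €3.88
Total tax = €1.71 + €6.24 + €2.47 + €1.38 + €3.61 + €24.59 + €39.12 + €6.05 + €3.88 = €89.05

€89.05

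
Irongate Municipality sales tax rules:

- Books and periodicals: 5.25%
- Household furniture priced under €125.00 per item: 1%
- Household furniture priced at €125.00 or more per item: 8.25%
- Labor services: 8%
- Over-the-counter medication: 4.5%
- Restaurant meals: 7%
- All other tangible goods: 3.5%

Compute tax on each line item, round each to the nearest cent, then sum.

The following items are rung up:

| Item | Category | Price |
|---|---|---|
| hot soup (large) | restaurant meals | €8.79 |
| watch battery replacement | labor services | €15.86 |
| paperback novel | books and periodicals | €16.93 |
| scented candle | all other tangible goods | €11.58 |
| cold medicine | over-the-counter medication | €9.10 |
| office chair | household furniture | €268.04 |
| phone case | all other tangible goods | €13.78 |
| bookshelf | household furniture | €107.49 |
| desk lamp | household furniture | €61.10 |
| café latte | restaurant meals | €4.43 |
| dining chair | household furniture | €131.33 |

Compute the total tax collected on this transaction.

€39.01

Hot soup (large) €8.79: restaurant meals → 7% → €0.62
Watch battery replacement €15.86: labor services → 8% → €1.27
Paperback novel €16.93: books and periodicals → 5.25% → €0.89
Scented candle €11.58: all other tangible goods → 3.5% → €0.41
Cold medicine €9.10: over-the-counter medication → 4.5% → €0.41
Office chair €268.04: household furniture, €125.00 or more → 8.25% → €22.11
Phone case €13.78: all other tangible goods → 3.5% → €0.48
Bookshelf €107.49: household furniture, under €125.00 → 1% → €1.07
Desk lamp €61.10: household furniture, under €125.00 → 1% → €0.61
Café latte €4.43: restaurant meals → 7% → €0.31
Dining chair €131.33: household furniture, €125.00 or more → 8.25% → €10.83
Total tax = €0.62 + €1.27 + €0.89 + €0.41 + €0.41 + €22.11 + €0.48 + €1.07 + €0.61 + €0.31 + €10.83 = €39.01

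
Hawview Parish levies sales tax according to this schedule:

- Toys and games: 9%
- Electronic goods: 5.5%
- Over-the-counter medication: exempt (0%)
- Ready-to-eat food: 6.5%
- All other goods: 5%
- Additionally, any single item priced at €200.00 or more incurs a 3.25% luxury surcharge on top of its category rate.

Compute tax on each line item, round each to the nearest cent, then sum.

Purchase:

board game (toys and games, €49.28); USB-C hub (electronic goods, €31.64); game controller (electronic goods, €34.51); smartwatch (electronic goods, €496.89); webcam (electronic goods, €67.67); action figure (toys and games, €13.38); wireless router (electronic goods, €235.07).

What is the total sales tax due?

Board game €49.28: toys and games → 9% → €4.44
USB-C hub €31.64: electronic goods → 5.5% → €1.74
Game controller €34.51: electronic goods → 5.5% → €1.90
Smartwatch €496.89: electronic goods → 5.5% + 3.25% surcharge = 8.75% → €43.48
Webcam €67.67: electronic goods → 5.5% → €3.72
Action figure €13.38: toys and games → 9% → €1.20
Wireless router €235.07: electronic goods → 5.5% + 3.25% surcharge = 8.75% → €20.57
Total tax = €4.44 + €1.74 + €1.90 + €43.48 + €3.72 + €1.20 + €20.57 = €77.05

€77.05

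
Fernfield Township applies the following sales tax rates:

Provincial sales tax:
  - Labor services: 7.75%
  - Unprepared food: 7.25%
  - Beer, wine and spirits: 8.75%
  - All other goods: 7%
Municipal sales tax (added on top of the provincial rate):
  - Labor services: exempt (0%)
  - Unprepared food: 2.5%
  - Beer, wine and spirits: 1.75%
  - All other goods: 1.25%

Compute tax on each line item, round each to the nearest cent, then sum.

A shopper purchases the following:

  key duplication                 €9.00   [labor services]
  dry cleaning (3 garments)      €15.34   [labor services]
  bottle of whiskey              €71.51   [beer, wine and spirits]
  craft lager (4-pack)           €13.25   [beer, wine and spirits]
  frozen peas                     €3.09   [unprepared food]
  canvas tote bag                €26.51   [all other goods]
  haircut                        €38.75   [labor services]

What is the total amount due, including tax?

Key duplication €9.00: labor services → 7.75% + 0% municipal = 7.75% → €0.70
Dry cleaning (3 garments) €15.34: labor services → 7.75% + 0% municipal = 7.75% → €1.19
Bottle of whiskey €71.51: beer, wine and spirits → 8.75% + 1.75% municipal = 10.5% → €7.51
Craft lager (4-pack) €13.25: beer, wine and spirits → 8.75% + 1.75% municipal = 10.5% → €1.39
Frozen peas €3.09: unprepared food → 7.25% + 2.5% municipal = 9.75% → €0.30
Canvas tote bag €26.51: all other goods → 7% + 1.25% municipal = 8.25% → €2.19
Haircut €38.75: labor services → 7.75% + 0% municipal = 7.75% → €3.00
Subtotal = €177.45; tax = €16.28; total due = €193.73

€193.73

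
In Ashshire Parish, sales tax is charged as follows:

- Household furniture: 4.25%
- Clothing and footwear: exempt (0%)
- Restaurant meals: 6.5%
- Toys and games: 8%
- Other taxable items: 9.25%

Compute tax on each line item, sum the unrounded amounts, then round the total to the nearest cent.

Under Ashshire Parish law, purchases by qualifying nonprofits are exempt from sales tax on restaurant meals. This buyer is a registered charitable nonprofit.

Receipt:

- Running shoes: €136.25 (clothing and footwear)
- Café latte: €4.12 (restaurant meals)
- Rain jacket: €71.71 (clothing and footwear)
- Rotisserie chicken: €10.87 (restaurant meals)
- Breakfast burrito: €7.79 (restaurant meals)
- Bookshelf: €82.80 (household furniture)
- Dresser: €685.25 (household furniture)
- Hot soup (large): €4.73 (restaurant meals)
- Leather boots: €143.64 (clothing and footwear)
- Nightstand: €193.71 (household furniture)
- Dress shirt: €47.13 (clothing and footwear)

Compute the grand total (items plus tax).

Running shoes €136.25: clothing and footwear → 0% → €0.00
Café latte €4.12: restaurant meals, buyer-exempt → 0% → €0.00
Rain jacket €71.71: clothing and footwear → 0% → €0.00
Rotisserie chicken €10.87: restaurant meals, buyer-exempt → 0% → €0.00
Breakfast burrito €7.79: restaurant meals, buyer-exempt → 0% → €0.00
Bookshelf €82.80: household furniture → 4.25% → €3.519
Dresser €685.25: household furniture → 4.25% → €29.123125
Hot soup (large) €4.73: restaurant meals, buyer-exempt → 0% → €0.00
Leather boots €143.64: clothing and footwear → 0% → €0.00
Nightstand €193.71: household furniture → 4.25% → €8.232675
Dress shirt €47.13: clothing and footwear → 0% → €0.00
Subtotal = €1388.00; unrounded tax = €40.8748 → €40.87; total due = €1428.87

€1428.87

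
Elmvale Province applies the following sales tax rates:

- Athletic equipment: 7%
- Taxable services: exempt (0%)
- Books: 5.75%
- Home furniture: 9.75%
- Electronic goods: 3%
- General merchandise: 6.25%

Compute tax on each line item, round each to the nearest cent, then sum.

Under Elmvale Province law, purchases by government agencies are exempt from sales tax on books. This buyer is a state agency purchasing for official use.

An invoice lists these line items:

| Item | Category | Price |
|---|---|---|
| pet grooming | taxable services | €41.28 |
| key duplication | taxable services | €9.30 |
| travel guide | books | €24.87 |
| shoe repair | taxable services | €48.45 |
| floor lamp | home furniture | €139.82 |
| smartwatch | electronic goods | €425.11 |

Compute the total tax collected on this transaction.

€26.38

Pet grooming €41.28: taxable services → 0% → €0.00
Key duplication €9.30: taxable services → 0% → €0.00
Travel guide €24.87: books, buyer-exempt → 0% → €0.00
Shoe repair €48.45: taxable services → 0% → €0.00
Floor lamp €139.82: home furniture → 9.75% → €13.63
Smartwatch €425.11: electronic goods → 3% → €12.75
Total tax = €13.63 + €12.75 = €26.38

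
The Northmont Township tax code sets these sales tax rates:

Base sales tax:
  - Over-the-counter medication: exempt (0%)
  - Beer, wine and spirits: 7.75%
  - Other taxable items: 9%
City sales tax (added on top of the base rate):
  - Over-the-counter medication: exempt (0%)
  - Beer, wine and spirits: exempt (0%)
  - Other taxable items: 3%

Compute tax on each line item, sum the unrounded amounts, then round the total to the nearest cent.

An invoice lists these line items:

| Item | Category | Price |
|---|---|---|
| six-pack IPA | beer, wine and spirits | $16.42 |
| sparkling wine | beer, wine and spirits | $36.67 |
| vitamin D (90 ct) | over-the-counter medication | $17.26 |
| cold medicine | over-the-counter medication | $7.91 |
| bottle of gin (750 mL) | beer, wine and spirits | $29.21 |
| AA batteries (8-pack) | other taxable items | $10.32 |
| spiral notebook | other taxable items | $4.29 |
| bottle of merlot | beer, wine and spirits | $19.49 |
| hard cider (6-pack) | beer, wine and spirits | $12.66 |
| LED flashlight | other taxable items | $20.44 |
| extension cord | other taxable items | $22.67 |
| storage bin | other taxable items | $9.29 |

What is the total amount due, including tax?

$223.54

Six-pack IPA $16.42: beer, wine and spirits → 7.75% + 0% city = 7.75% → $1.27255
Sparkling wine $36.67: beer, wine and spirits → 7.75% + 0% city = 7.75% → $2.841925
Vitamin D (90 ct) $17.26: over-the-counter medication → 0% + 0% city = 0% → $0.00
Cold medicine $7.91: over-the-counter medication → 0% + 0% city = 0% → $0.00
Bottle of gin (750 mL) $29.21: beer, wine and spirits → 7.75% + 0% city = 7.75% → $2.263775
AA batteries (8-pack) $10.32: other taxable items → 9% + 3% city = 12% → $1.2384
Spiral notebook $4.29: other taxable items → 9% + 3% city = 12% → $0.5148
Bottle of merlot $19.49: beer, wine and spirits → 7.75% + 0% city = 7.75% → $1.510475
Hard cider (6-pack) $12.66: beer, wine and spirits → 7.75% + 0% city = 7.75% → $0.98115
LED flashlight $20.44: other taxable items → 9% + 3% city = 12% → $2.4528
Extension cord $22.67: other taxable items → 9% + 3% city = 12% → $2.7204
Storage bin $9.29: other taxable items → 9% + 3% city = 12% → $1.1148
Subtotal = $206.63; unrounded tax = $16.911075 → $16.91; total due = $223.54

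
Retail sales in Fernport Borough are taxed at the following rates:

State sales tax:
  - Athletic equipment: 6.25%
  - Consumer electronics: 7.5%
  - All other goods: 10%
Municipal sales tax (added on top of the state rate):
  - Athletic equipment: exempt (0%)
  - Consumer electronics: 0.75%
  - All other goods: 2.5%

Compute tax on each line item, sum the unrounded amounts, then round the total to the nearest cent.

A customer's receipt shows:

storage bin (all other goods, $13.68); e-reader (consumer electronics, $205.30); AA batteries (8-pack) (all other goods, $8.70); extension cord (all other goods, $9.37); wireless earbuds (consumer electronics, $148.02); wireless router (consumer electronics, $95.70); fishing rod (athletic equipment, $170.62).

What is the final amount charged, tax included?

Storage bin $13.68: all other goods → 10% + 2.5% municipal = 12.5% → $1.71
E-reader $205.30: consumer electronics → 7.5% + 0.75% municipal = 8.25% → $16.93725
AA batteries (8-pack) $8.70: all other goods → 10% + 2.5% municipal = 12.5% → $1.0875
Extension cord $9.37: all other goods → 10% + 2.5% municipal = 12.5% → $1.17125
Wireless earbuds $148.02: consumer electronics → 7.5% + 0.75% municipal = 8.25% → $12.21165
Wireless router $95.70: consumer electronics → 7.5% + 0.75% municipal = 8.25% → $7.89525
Fishing rod $170.62: athletic equipment → 6.25% + 0% municipal = 6.25% → $10.66375
Subtotal = $651.39; unrounded tax = $51.67665 → $51.68; total due = $703.07

$703.07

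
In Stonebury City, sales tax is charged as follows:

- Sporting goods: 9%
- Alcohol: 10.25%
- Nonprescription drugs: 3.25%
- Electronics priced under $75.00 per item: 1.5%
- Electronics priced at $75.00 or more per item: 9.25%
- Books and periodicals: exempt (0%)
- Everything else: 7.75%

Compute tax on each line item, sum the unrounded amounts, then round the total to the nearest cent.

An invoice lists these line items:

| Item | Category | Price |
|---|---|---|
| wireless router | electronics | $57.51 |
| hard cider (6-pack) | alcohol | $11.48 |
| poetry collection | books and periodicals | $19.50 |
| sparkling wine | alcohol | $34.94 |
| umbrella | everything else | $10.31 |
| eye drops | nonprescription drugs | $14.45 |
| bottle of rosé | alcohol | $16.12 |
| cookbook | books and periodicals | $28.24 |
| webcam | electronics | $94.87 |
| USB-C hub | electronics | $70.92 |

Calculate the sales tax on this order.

Wireless router $57.51: electronics, under $75.00 → 1.5% → $0.86265
Hard cider (6-pack) $11.48: alcohol → 10.25% → $1.1767
Poetry collection $19.50: books and periodicals → 0% → $0.00
Sparkling wine $34.94: alcohol → 10.25% → $3.58135
Umbrella $10.31: everything else → 7.75% → $0.799025
Eye drops $14.45: nonprescription drugs → 3.25% → $0.469625
Bottle of rosé $16.12: alcohol → 10.25% → $1.6523
Cookbook $28.24: books and periodicals → 0% → $0.00
Webcam $94.87: electronics, $75.00 or more → 9.25% → $8.775475
USB-C hub $70.92: electronics, under $75.00 → 1.5% → $1.0638
Unrounded tax sum = $18.380925 → $18.38

$18.38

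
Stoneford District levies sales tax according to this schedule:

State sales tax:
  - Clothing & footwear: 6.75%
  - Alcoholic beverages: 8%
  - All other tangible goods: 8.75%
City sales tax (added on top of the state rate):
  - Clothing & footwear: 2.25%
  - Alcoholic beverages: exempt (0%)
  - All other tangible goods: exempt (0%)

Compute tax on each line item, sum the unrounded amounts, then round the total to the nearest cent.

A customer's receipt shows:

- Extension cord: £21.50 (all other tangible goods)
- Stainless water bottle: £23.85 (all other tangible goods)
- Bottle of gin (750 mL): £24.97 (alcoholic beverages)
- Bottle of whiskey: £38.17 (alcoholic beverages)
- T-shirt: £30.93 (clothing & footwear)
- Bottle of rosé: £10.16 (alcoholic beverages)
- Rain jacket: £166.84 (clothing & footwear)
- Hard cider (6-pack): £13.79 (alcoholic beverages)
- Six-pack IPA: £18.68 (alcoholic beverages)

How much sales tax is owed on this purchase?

Extension cord £21.50: all other tangible goods → 8.75% + 0% city = 8.75% → £1.88125
Stainless water bottle £23.85: all other tangible goods → 8.75% + 0% city = 8.75% → £2.086875
Bottle of gin (750 mL) £24.97: alcoholic beverages → 8% + 0% city = 8% → £1.9976
Bottle of whiskey £38.17: alcoholic beverages → 8% + 0% city = 8% → £3.0536
T-shirt £30.93: clothing & footwear → 6.75% + 2.25% city = 9% → £2.7837
Bottle of rosé £10.16: alcoholic beverages → 8% + 0% city = 8% → £0.8128
Rain jacket £166.84: clothing & footwear → 6.75% + 2.25% city = 9% → £15.0156
Hard cider (6-pack) £13.79: alcoholic beverages → 8% + 0% city = 8% → £1.1032
Six-pack IPA £18.68: alcoholic beverages → 8% + 0% city = 8% → £1.4944
Unrounded tax sum = £30.229025 → £30.23

£30.23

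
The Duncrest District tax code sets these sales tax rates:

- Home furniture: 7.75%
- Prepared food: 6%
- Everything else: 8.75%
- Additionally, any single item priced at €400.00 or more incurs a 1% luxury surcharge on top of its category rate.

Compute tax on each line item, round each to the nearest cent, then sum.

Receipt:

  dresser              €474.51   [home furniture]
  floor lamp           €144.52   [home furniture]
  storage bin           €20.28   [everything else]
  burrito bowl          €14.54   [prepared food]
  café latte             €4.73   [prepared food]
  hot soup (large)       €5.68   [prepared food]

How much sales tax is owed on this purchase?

€55.98

Dresser €474.51: home furniture → 7.75% + 1% surcharge = 8.75% → €41.52
Floor lamp €144.52: home furniture → 7.75% → €11.20
Storage bin €20.28: everything else → 8.75% → €1.77
Burrito bowl €14.54: prepared food → 6% → €0.87
Café latte €4.73: prepared food → 6% → €0.28
Hot soup (large) €5.68: prepared food → 6% → €0.34
Total tax = €41.52 + €11.20 + €1.77 + €0.87 + €0.28 + €0.34 = €55.98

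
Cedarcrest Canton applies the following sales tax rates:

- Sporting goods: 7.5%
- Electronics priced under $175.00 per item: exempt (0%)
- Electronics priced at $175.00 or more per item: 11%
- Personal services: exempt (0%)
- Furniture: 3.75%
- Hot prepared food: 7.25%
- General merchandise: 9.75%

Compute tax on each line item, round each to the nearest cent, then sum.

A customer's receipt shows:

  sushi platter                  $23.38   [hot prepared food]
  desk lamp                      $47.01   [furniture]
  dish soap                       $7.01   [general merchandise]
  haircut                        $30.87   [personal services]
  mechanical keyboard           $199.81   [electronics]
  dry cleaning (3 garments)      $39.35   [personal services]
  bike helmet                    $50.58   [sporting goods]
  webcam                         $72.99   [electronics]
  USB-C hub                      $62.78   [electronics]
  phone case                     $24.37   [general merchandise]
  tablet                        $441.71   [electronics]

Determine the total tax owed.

Sushi platter $23.38: hot prepared food → 7.25% → $1.70
Desk lamp $47.01: furniture → 3.75% → $1.76
Dish soap $7.01: general merchandise → 9.75% → $0.68
Haircut $30.87: personal services → 0% → $0.00
Mechanical keyboard $199.81: electronics, $175.00 or more → 11% → $21.98
Dry cleaning (3 garments) $39.35: personal services → 0% → $0.00
Bike helmet $50.58: sporting goods → 7.5% → $3.79
Webcam $72.99: electronics, under $175.00 → 0% → $0.00
USB-C hub $62.78: electronics, under $175.00 → 0% → $0.00
Phone case $24.37: general merchandise → 9.75% → $2.38
Tablet $441.71: electronics, $175.00 or more → 11% → $48.59
Total tax = $1.70 + $1.76 + $0.68 + $21.98 + $3.79 + $2.38 + $48.59 = $80.88

$80.88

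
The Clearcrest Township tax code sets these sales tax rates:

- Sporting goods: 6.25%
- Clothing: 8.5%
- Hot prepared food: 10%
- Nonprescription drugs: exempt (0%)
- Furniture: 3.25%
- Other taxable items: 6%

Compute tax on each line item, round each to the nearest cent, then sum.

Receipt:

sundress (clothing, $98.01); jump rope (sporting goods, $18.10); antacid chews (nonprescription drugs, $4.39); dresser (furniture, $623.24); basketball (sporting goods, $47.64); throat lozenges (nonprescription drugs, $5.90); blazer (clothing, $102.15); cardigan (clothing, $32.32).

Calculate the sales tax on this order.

$44.13

Sundress $98.01: clothing → 8.5% → $8.33
Jump rope $18.10: sporting goods → 6.25% → $1.13
Antacid chews $4.39: nonprescription drugs → 0% → $0.00
Dresser $623.24: furniture → 3.25% → $20.26
Basketball $47.64: sporting goods → 6.25% → $2.98
Throat lozenges $5.90: nonprescription drugs → 0% → $0.00
Blazer $102.15: clothing → 8.5% → $8.68
Cardigan $32.32: clothing → 8.5% → $2.75
Total tax = $8.33 + $1.13 + $20.26 + $2.98 + $8.68 + $2.75 = $44.13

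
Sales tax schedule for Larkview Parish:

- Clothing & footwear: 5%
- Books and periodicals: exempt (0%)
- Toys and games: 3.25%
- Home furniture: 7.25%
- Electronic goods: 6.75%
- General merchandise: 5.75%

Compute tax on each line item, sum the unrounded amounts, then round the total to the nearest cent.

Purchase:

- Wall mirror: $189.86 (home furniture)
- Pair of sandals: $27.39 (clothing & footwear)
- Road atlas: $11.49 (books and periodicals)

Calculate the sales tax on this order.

Wall mirror $189.86: home furniture → 7.25% → $13.76485
Pair of sandals $27.39: clothing & footwear → 5% → $1.3695
Road atlas $11.49: books and periodicals → 0% → $0.00
Unrounded tax sum = $15.13435 → $15.13

$15.13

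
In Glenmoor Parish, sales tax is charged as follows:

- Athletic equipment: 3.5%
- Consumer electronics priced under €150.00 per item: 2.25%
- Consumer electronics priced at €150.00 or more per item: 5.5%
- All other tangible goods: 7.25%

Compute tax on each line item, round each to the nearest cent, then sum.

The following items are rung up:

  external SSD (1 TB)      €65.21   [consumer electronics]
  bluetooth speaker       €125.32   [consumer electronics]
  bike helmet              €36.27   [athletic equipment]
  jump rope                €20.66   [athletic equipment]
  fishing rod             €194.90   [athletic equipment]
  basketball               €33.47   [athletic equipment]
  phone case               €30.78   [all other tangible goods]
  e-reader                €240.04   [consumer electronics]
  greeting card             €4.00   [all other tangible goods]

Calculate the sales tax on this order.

External SSD (1 TB) €65.21: consumer electronics, under €150.00 → 2.25% → €1.47
Bluetooth speaker €125.32: consumer electronics, under €150.00 → 2.25% → €2.82
Bike helmet €36.27: athletic equipment → 3.5% → €1.27
Jump rope €20.66: athletic equipment → 3.5% → €0.72
Fishing rod €194.90: athletic equipment → 3.5% → €6.82
Basketball €33.47: athletic equipment → 3.5% → €1.17
Phone case €30.78: all other tangible goods → 7.25% → €2.23
E-reader €240.04: consumer electronics, €150.00 or more → 5.5% → €13.20
Greeting card €4.00: all other tangible goods → 7.25% → €0.29
Total tax = €1.47 + €2.82 + €1.27 + €0.72 + €6.82 + €1.17 + €2.23 + €13.20 + €0.29 = €29.99

€29.99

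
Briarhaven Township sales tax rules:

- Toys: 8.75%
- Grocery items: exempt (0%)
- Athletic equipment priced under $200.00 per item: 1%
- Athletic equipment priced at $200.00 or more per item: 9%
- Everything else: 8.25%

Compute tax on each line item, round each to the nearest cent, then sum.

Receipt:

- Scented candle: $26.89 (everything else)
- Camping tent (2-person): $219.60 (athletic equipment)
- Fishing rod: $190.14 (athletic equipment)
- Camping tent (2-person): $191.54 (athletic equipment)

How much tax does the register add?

$25.80

Scented candle $26.89: everything else → 8.25% → $2.22
Camping tent (2-person) $219.60: athletic equipment, $200.00 or more → 9% → $19.76
Fishing rod $190.14: athletic equipment, under $200.00 → 1% → $1.90
Camping tent (2-person) $191.54: athletic equipment, under $200.00 → 1% → $1.92
Total tax = $2.22 + $19.76 + $1.90 + $1.92 = $25.80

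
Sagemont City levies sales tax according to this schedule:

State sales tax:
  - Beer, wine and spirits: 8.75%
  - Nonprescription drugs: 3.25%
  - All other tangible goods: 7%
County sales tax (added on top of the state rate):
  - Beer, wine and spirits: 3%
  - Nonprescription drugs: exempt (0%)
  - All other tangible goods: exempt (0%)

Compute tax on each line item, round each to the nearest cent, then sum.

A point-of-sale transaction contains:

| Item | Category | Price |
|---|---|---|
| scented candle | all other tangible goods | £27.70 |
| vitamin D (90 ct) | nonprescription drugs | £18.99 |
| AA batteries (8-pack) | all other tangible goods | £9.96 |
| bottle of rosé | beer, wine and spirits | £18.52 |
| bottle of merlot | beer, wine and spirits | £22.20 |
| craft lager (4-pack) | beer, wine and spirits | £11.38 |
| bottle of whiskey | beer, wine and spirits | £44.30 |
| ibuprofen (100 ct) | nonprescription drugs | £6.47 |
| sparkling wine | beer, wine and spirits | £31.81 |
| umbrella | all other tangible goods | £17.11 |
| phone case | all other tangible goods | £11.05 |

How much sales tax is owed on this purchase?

£20.52

Scented candle £27.70: all other tangible goods → 7% + 0% county = 7% → £1.94
Vitamin D (90 ct) £18.99: nonprescription drugs → 3.25% + 0% county = 3.25% → £0.62
AA batteries (8-pack) £9.96: all other tangible goods → 7% + 0% county = 7% → £0.70
Bottle of rosé £18.52: beer, wine and spirits → 8.75% + 3% county = 11.75% → £2.18
Bottle of merlot £22.20: beer, wine and spirits → 8.75% + 3% county = 11.75% → £2.61
Craft lager (4-pack) £11.38: beer, wine and spirits → 8.75% + 3% county = 11.75% → £1.34
Bottle of whiskey £44.30: beer, wine and spirits → 8.75% + 3% county = 11.75% → £5.21
Ibuprofen (100 ct) £6.47: nonprescription drugs → 3.25% + 0% county = 3.25% → £0.21
Sparkling wine £31.81: beer, wine and spirits → 8.75% + 3% county = 11.75% → £3.74
Umbrella £17.11: all other tangible goods → 7% + 0% county = 7% → £1.20
Phone case £11.05: all other tangible goods → 7% + 0% county = 7% → £0.77
Total tax = £1.94 + £0.62 + £0.70 + £2.18 + £2.61 + £1.34 + £5.21 + £0.21 + £3.74 + £1.20 + £0.77 = £20.52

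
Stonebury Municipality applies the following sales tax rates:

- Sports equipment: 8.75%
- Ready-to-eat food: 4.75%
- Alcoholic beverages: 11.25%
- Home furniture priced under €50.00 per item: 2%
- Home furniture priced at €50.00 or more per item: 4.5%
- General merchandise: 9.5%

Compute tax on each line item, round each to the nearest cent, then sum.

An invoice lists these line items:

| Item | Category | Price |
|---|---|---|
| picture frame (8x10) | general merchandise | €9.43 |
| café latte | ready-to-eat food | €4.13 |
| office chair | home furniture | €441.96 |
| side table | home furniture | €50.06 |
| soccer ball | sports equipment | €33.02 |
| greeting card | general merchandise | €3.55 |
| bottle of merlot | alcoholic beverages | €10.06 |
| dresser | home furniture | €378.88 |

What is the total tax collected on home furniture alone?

€39.19

Office chair €441.96: home furniture, €50.00 or more → 4.5% → €19.89
Side table €50.06: home furniture, €50.00 or more → 4.5% → €2.25
Dresser €378.88: home furniture, €50.00 or more → 4.5% → €17.05
Tax on home furniture = €19.89 + €2.25 + €17.05 = €39.19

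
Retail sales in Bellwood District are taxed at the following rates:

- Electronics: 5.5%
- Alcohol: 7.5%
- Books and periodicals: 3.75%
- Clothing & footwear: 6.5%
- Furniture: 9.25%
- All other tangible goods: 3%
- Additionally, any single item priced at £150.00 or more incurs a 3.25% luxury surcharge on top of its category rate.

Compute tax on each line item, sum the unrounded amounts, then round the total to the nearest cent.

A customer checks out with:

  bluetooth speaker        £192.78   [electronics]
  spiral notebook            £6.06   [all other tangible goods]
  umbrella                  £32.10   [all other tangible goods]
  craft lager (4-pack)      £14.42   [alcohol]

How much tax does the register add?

£19.09

Bluetooth speaker £192.78: electronics → 5.5% + 3.25% surcharge = 8.75% → £16.86825
Spiral notebook £6.06: all other tangible goods → 3% → £0.1818
Umbrella £32.10: all other tangible goods → 3% → £0.963
Craft lager (4-pack) £14.42: alcohol → 7.5% → £1.0815
Unrounded tax sum = £19.09455 → £19.09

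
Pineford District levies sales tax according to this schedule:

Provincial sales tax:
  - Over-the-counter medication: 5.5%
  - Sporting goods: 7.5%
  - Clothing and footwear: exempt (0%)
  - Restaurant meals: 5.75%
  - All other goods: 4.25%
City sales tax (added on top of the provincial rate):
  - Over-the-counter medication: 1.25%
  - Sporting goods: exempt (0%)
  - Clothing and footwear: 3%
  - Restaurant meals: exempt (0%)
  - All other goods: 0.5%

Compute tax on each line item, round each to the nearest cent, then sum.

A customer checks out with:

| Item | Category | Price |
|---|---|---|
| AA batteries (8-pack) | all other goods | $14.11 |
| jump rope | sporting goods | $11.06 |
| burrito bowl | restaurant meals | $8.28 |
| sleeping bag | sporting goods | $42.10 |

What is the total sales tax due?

AA batteries (8-pack) $14.11: all other goods → 4.25% + 0.5% city = 4.75% → $0.67
Jump rope $11.06: sporting goods → 7.5% + 0% city = 7.5% → $0.83
Burrito bowl $8.28: restaurant meals → 5.75% + 0% city = 5.75% → $0.48
Sleeping bag $42.10: sporting goods → 7.5% + 0% city = 7.5% → $3.16
Total tax = $0.67 + $0.83 + $0.48 + $3.16 = $5.14

$5.14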